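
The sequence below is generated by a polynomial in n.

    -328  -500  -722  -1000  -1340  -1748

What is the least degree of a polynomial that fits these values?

-172, -222, -278, -340, -408
-50, -56, -62, -68
-6, -6, -6
The third differences are constant, so the polynomial has degree 3.

3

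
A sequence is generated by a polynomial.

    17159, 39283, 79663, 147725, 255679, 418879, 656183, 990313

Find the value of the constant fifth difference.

360

D1: 22124, 40380, 68062, 107954, 163200, 237304, 334130
D2: 18256, 27682, 39892, 55246, 74104, 96826
D3: 9426, 12210, 15354, 18858, 22722
D4: 2784, 3144, 3504, 3864
D5: 360, 360, 360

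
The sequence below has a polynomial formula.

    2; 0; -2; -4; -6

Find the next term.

First differences: -2  -2  -2  -2
First differences constant at -2.
-6 − 2 = -8

-8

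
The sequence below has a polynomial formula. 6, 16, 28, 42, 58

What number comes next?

76

D1: 10  12  14  16
D2: 2  2  2
Constant second difference = 2, so extend:
16 + 2 = 18;  58 + 18 = 76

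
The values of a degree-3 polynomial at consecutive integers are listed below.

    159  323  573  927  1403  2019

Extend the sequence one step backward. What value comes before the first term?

63

First differences: 164  250  354  476  616
Second differences: 86  104  122  140
Third differences: 18  18  18
The third differences are constant at 18.
Work back: 86 − 18 = 68;  164 − 68 = 96;  159 − 96 = 63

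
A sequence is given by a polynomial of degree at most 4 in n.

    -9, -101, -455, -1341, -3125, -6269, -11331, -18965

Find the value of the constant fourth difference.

-96

D1: -92, -354, -886, -1784, -3144, -5062, -7634
D2: -262, -532, -898, -1360, -1918, -2572
D3: -270, -366, -462, -558, -654
D4: -96, -96, -96, -96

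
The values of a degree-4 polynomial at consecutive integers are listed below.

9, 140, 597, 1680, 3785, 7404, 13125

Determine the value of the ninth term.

33705

First differences: 131  457  1083  2105  3619  5721
Second differences: 326  626  1022  1514  2102
Third differences: 300  396  492  588
Fourth differences: 96  96  96
The fourth differences are constant (96).
588 + 96 = 684;  2102 + 684 = 2786;  5721 + 2786 = 8507;  13125 + 8507 = 21632
684 + 96 = 780;  2786 + 780 = 3566;  8507 + 3566 = 12073;  21632 + 12073 = 33705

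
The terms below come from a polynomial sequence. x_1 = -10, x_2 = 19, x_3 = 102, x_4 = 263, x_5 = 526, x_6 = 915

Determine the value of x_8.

2167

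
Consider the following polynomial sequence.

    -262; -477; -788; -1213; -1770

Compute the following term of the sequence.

-2477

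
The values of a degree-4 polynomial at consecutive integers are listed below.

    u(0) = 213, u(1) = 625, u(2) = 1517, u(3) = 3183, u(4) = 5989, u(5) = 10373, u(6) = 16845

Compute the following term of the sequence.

Δ: 412 , 892 , 1666 , 2806 , 4384 , 6472
Δ²: 480 , 774 , 1140 , 1578 , 2088
Δ³: 294 , 366 , 438 , 510
Δ⁴: 72 , 72 , 72
The fourth differences are constant (72).
510 + 72 = 582;  2088 + 582 = 2670;  6472 + 2670 = 9142;  16845 + 9142 = 25987

25987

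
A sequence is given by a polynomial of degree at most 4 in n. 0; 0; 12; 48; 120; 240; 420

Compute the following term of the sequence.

D1: 0, 12, 36, 72, 120, 180
D2: 12, 24, 36, 48, 60
D3: 12, 12, 12, 12
The third differences are constant (12).
60 + 12 = 72;  180 + 72 = 252;  420 + 252 = 672

672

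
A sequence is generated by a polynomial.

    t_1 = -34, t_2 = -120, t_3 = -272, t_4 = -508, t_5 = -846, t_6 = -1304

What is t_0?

Δ: -86  -152  -236  -338  -458
Δ²: -66  -84  -102  -120
Δ³: -18  -18  -18
The third differences are constant at -18.
Work back: -66 + 18 = -48;  -86 + 48 = -38;  -34 + 38 = 4

4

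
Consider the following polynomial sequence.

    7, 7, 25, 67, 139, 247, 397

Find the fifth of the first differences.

108

Δ: 0, 18, 42, 72, 108, 150
Δ²: 18, 24, 30, 36, 42
Δ³: 6, 6, 6, 6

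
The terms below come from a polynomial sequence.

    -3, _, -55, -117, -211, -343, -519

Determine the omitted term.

Using the last 5 terms:
Δ: -62, -94, -132, -176
Δ²: -32, -38, -44
Δ³: -6, -6
Constant third difference = -6.
Extend backward: -32 + 6 = -26;  -62 + 26 = -36;  -55 + 36 = -19

-19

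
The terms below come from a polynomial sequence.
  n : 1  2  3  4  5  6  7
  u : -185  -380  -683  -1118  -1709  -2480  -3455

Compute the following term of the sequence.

-4658

D1: -195, -303, -435, -591, -771, -975
D2: -108, -132, -156, -180, -204
D3: -24, -24, -24, -24
The third differences are constant (-24).
-204 − 24 = -228;  -975 − 228 = -1203;  -3455 − 1203 = -4658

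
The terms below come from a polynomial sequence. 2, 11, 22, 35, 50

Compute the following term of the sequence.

67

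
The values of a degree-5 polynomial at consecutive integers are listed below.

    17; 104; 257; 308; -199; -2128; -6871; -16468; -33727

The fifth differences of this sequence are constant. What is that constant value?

First differences: 87, 153, 51, -507, -1929, -4743, -9597, -17259
Second differences: 66, -102, -558, -1422, -2814, -4854, -7662
Third differences: -168, -456, -864, -1392, -2040, -2808
Fourth differences: -288, -408, -528, -648, -768
Fifth differences: -120, -120, -120, -120

-120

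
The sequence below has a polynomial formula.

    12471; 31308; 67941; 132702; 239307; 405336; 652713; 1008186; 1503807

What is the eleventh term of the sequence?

3073101

Δ: 18837, 36633, 64761, 106605, 166029, 247377, 355473, 495621
Δ²: 17796, 28128, 41844, 59424, 81348, 108096, 140148
Δ³: 10332, 13716, 17580, 21924, 26748, 32052
Δ⁴: 3384, 3864, 4344, 4824, 5304
Δ⁵: 480, 480, 480, 480
Fifth differences constant at 480.
5304 + 480 = 5784;  32052 + 5784 = 37836;  140148 + 37836 = 177984;  495621 + 177984 = 673605;  1503807 + 673605 = 2177412
5784 + 480 = 6264;  37836 + 6264 = 44100;  177984 + 44100 = 222084;  673605 + 222084 = 895689;  2177412 + 895689 = 3073101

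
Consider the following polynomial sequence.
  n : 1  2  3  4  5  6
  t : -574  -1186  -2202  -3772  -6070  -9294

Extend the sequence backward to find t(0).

-240

Δ: -612, -1016, -1570, -2298, -3224
Δ²: -404, -554, -728, -926
Δ³: -150, -174, -198
Δ⁴: -24, -24
The fourth differences are constant at -24.
Work back: -150 + 24 = -126;  -404 + 126 = -278;  -612 + 278 = -334;  -574 + 334 = -240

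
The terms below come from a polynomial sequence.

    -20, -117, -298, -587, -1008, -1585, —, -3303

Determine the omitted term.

Using the first 6 terms:
Δ: -97, -181, -289, -421, -577
Δ²: -84, -108, -132, -156
Δ³: -24, -24, -24
Constant third difference = -24.
Extend forward: -156 − 24 = -180;  -577 − 180 = -757;  -1585 − 757 = -2342

-2342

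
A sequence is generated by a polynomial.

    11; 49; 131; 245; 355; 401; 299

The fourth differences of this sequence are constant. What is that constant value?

-24

D1: 38, 82, 114, 110, 46, -102
D2: 44, 32, -4, -64, -148
D3: -12, -36, -60, -84
D4: -24, -24, -24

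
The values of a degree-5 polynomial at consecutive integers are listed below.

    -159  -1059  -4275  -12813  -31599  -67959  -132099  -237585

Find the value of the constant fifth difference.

First differences: -900, -3216, -8538, -18786, -36360, -64140, -105486
Second differences: -2316, -5322, -10248, -17574, -27780, -41346
Third differences: -3006, -4926, -7326, -10206, -13566
Fourth differences: -1920, -2400, -2880, -3360
Fifth differences: -480, -480, -480

-480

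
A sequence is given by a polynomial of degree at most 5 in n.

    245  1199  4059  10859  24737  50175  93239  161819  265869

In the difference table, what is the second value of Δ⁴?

D1: 954, 2860, 6800, 13878, 25438, 43064, 68580, 104050
D2: 1906, 3940, 7078, 11560, 17626, 25516, 35470
D3: 2034, 3138, 4482, 6066, 7890, 9954
D4: 1104, 1344, 1584, 1824, 2064
D5: 240, 240, 240, 240

1344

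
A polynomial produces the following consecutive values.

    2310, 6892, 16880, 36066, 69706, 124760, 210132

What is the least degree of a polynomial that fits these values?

5

First differences: 4582, 9988, 19186, 33640, 55054, 85372
Second differences: 5406, 9198, 14454, 21414, 30318
Third differences: 3792, 5256, 6960, 8904
Fourth differences: 1464, 1704, 1944
Fifth differences: 240, 240
The fifth differences are constant, so the polynomial has degree 5.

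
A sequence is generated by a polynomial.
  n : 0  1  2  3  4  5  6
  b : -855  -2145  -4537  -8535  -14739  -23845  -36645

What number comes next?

-54027

-1290, -2392, -3998, -6204, -9106, -12800
-1102, -1606, -2206, -2902, -3694
-504, -600, -696, -792
-96, -96, -96
Constant fourth difference = -96, so extend:
-792 − 96 = -888;  -3694 − 888 = -4582;  -12800 − 4582 = -17382;  -36645 − 17382 = -54027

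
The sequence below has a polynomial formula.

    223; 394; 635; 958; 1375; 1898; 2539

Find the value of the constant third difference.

D1: 171, 241, 323, 417, 523, 641
D2: 70, 82, 94, 106, 118
D3: 12, 12, 12, 12

12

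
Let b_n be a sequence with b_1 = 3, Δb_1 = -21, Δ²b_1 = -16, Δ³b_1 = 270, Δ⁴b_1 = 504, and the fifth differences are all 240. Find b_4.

Build the table forward from the leading diagonal:
Δ⁵: 240  240  240  240
Δ⁴: 504  744  984  1224
Δ³: 270  774  1518  2502
Δ²: -16  254  1028  2546
Δ: -21  -37  217  1245
b: 3  -18  -55  162

162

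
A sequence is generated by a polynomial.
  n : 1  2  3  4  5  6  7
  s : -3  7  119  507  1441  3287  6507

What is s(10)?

Δ: 10, 112, 388, 934, 1846, 3220
Δ²: 102, 276, 546, 912, 1374
Δ³: 174, 270, 366, 462
Δ⁴: 96, 96, 96
Constant fourth difference = 96, so extend:
462 + 96 = 558;  1374 + 558 = 1932;  3220 + 1932 = 5152;  6507 + 5152 = 11659
558 + 96 = 654;  1932 + 654 = 2586;  5152 + 2586 = 7738;  11659 + 7738 = 19397
654 + 96 = 750;  2586 + 750 = 3336;  7738 + 3336 = 11074;  19397 + 11074 = 30471

30471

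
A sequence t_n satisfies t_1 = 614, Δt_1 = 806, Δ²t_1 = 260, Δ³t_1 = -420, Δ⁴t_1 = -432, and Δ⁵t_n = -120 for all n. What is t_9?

-46138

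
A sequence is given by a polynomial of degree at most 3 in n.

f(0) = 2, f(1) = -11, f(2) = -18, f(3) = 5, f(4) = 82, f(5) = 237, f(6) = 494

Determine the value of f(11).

D1: -13, -7, 23, 77, 155, 257
D2: 6, 30, 54, 78, 102
D3: 24, 24, 24, 24
Third differences constant at 24.
102 + 24 = 126;  257 + 126 = 383;  494 + 383 = 877
126 + 24 = 150;  383 + 150 = 533;  877 + 533 = 1410
150 + 24 = 174;  533 + 174 = 707;  1410 + 707 = 2117
174 + 24 = 198;  707 + 198 = 905;  2117 + 905 = 3022
198 + 24 = 222;  905 + 222 = 1127;  3022 + 1127 = 4149

4149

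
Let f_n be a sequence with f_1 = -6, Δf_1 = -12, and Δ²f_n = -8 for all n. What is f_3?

Build the table forward from the leading diagonal:
D2: -8  -8  -8
D1: -12  -20  -28
f: -6  -18  -38

-38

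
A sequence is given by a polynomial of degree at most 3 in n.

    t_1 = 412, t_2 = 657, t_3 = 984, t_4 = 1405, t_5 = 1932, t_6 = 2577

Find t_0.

Δ: 245  327  421  527  645
Δ²: 82  94  106  118
Δ³: 12  12  12
The third differences are constant at 12.
Work back: 82 − 12 = 70;  245 − 70 = 175;  412 − 175 = 237

237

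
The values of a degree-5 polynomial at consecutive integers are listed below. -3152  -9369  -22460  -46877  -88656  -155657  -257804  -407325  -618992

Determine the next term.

-910361

Δ: -6217 , -13091 , -24417 , -41779 , -67001 , -102147 , -149521 , -211667
Δ²: -6874 , -11326 , -17362 , -25222 , -35146 , -47374 , -62146
Δ³: -4452 , -6036 , -7860 , -9924 , -12228 , -14772
Δ⁴: -1584 , -1824 , -2064 , -2304 , -2544
Δ⁵: -240 , -240 , -240 , -240
Constant fifth difference = -240, so extend:
-2544 − 240 = -2784;  -14772 − 2784 = -17556;  -62146 − 17556 = -79702;  -211667 − 79702 = -291369;  -618992 − 291369 = -910361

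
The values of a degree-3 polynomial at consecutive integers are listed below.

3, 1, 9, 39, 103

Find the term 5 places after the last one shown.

1353

First differences: -2  8  30  64
Second differences: 10  22  34
Third differences: 12  12
Constant third difference = 12, so extend:
34 + 12 = 46;  64 + 46 = 110;  103 + 110 = 213
46 + 12 = 58;  110 + 58 = 168;  213 + 168 = 381
58 + 12 = 70;  168 + 70 = 238;  381 + 238 = 619
70 + 12 = 82;  238 + 82 = 320;  619 + 320 = 939
82 + 12 = 94;  320 + 94 = 414;  939 + 414 = 1353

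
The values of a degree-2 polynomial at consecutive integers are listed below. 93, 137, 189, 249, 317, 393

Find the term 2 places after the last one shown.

44  52  60  68  76
8  8  8  8
Second differences constant at 8.
76 + 8 = 84;  393 + 84 = 477
84 + 8 = 92;  477 + 92 = 569

569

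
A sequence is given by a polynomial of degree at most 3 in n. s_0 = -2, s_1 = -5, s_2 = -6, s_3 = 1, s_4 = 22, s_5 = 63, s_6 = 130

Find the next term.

D1: -3, -1, 7, 21, 41, 67
D2: 2, 8, 14, 20, 26
D3: 6, 6, 6, 6
Constant third difference = 6, so extend:
26 + 6 = 32;  67 + 32 = 99;  130 + 99 = 229

229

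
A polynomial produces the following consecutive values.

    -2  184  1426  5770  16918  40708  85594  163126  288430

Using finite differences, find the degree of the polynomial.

5

D1: 186, 1242, 4344, 11148, 23790, 44886, 77532, 125304
D2: 1056, 3102, 6804, 12642, 21096, 32646, 47772
D3: 2046, 3702, 5838, 8454, 11550, 15126
D4: 1656, 2136, 2616, 3096, 3576
D5: 480, 480, 480, 480
The fifth differences are constant, so the polynomial has degree 5.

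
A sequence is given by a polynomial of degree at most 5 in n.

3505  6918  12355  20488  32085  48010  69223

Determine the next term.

96780

First differences: 3413 , 5437 , 8133 , 11597 , 15925 , 21213
Second differences: 2024 , 2696 , 3464 , 4328 , 5288
Third differences: 672 , 768 , 864 , 960
Fourth differences: 96 , 96 , 96
Constant fourth difference = 96, so extend:
960 + 96 = 1056;  5288 + 1056 = 6344;  21213 + 6344 = 27557;  69223 + 27557 = 96780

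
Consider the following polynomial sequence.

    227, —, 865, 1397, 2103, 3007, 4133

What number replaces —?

Using the last 5 terms:
First differences: 532, 706, 904, 1126
Second differences: 174, 198, 222
Third differences: 24, 24
Constant third difference = 24.
Extend backward: 174 − 24 = 150;  532 − 150 = 382;  865 − 382 = 483

483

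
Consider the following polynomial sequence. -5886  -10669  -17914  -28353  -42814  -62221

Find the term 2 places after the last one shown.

-120049

First differences: -4783, -7245, -10439, -14461, -19407
Second differences: -2462, -3194, -4022, -4946
Third differences: -732, -828, -924
Fourth differences: -96, -96
Constant fourth difference = -96, so extend:
-924 − 96 = -1020;  -4946 − 1020 = -5966;  -19407 − 5966 = -25373;  -62221 − 25373 = -87594
-1020 − 96 = -1116;  -5966 − 1116 = -7082;  -25373 − 7082 = -32455;  -87594 − 32455 = -120049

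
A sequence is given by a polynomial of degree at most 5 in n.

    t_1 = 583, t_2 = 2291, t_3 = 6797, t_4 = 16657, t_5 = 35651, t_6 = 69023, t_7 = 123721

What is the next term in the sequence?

Δ: 1708  4506  9860  18994  33372  54698
Δ²: 2798  5354  9134  14378  21326
Δ³: 2556  3780  5244  6948
Δ⁴: 1224  1464  1704
Δ⁵: 240  240
Constant fifth difference = 240, so extend:
1704 + 240 = 1944;  6948 + 1944 = 8892;  21326 + 8892 = 30218;  54698 + 30218 = 84916;  123721 + 84916 = 208637

208637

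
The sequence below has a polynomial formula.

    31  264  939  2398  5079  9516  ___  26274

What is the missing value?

Using the first 6 terms:
D1: 233, 675, 1459, 2681, 4437
D2: 442, 784, 1222, 1756
D3: 342, 438, 534
D4: 96, 96
Constant fourth difference = 96.
Extend forward: 534 + 96 = 630;  1756 + 630 = 2386;  4437 + 2386 = 6823;  9516 + 6823 = 16339

16339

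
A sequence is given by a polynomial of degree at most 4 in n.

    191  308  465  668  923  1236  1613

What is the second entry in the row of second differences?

D1: 117, 157, 203, 255, 313, 377
D2: 40, 46, 52, 58, 64
D3: 6, 6, 6, 6

46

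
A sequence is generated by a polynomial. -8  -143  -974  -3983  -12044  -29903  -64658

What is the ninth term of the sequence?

-227888

Δ: -135, -831, -3009, -8061, -17859, -34755
Δ²: -696, -2178, -5052, -9798, -16896
Δ³: -1482, -2874, -4746, -7098
Δ⁴: -1392, -1872, -2352
Δ⁵: -480, -480
The fifth differences are constant (-480).
-2352 − 480 = -2832;  -7098 − 2832 = -9930;  -16896 − 9930 = -26826;  -34755 − 26826 = -61581;  -64658 − 61581 = -126239
-2832 − 480 = -3312;  -9930 − 3312 = -13242;  -26826 − 13242 = -40068;  -61581 − 40068 = -101649;  -126239 − 101649 = -227888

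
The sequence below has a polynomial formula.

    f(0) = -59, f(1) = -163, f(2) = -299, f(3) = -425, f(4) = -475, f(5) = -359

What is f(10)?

D1: -104 , -136 , -126 , -50 , 116
D2: -32 , 10 , 76 , 166
D3: 42 , 66 , 90
D4: 24 , 24
Fourth differences constant at 24.
90 + 24 = 114;  166 + 114 = 280;  116 + 280 = 396;  -359 + 396 = 37
114 + 24 = 138;  280 + 138 = 418;  396 + 418 = 814;  37 + 814 = 851
138 + 24 = 162;  418 + 162 = 580;  814 + 580 = 1394;  851 + 1394 = 2245
162 + 24 = 186;  580 + 186 = 766;  1394 + 766 = 2160;  2245 + 2160 = 4405
186 + 24 = 210;  766 + 210 = 976;  2160 + 976 = 3136;  4405 + 3136 = 7541

7541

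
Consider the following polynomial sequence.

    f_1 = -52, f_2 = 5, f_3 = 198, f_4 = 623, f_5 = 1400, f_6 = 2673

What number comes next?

4610

First differences: 57 , 193 , 425 , 777 , 1273
Second differences: 136 , 232 , 352 , 496
Third differences: 96 , 120 , 144
Fourth differences: 24 , 24
Fourth differences constant at 24.
144 + 24 = 168;  496 + 168 = 664;  1273 + 664 = 1937;  2673 + 1937 = 4610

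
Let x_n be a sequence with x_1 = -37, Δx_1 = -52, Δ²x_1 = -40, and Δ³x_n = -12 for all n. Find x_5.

Build the table forward from the leading diagonal:
D3: -12  -12  -12  -12  -12
D2: -40  -52  -64  -76  -88
D1: -52  -92  -144  -208  -284
x: -37  -89  -181  -325  -533

-533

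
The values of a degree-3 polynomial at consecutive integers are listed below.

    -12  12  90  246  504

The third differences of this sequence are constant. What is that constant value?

24

Δ: 24, 78, 156, 258
Δ²: 54, 78, 102
Δ³: 24, 24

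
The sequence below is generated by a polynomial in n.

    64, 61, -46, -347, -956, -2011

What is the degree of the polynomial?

First differences: -3, -107, -301, -609, -1055
Second differences: -104, -194, -308, -446
Third differences: -90, -114, -138
Fourth differences: -24, -24
The fourth differences are constant, so the polynomial has degree 4.

4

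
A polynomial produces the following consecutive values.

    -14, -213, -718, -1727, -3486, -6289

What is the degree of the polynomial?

4

First differences: -199, -505, -1009, -1759, -2803
Second differences: -306, -504, -750, -1044
Third differences: -198, -246, -294
Fourth differences: -48, -48
The fourth differences are constant, so the polynomial has degree 4.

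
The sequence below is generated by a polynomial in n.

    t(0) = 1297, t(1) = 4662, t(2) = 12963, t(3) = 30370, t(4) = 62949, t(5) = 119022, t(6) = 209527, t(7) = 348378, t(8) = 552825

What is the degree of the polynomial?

5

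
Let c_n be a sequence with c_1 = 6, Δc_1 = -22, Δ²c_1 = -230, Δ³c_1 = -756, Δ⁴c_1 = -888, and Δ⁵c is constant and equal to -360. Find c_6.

Build the table forward from the leading diagonal:
Δ⁵: -360  -360  -360  -360  -360  -360
Δ⁴: -888  -1248  -1608  -1968  -2328  -2688
Δ³: -756  -1644  -2892  -4500  -6468  -8796
Δ²: -230  -986  -2630  -5522  -10022  -16490
Δ: -22  -252  -1238  -3868  -9390  -19412
c: 6  -16  -268  -1506  -5374  -14764

-14764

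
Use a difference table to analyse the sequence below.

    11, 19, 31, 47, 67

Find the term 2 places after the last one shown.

119

First differences: 8  12  16  20
Second differences: 4  4  4
Second differences constant at 4.
20 + 4 = 24;  67 + 24 = 91
24 + 4 = 28;  91 + 28 = 119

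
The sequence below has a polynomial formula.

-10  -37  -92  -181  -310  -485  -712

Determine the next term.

-997

-27, -55, -89, -129, -175, -227
-28, -34, -40, -46, -52
-6, -6, -6, -6
Constant third difference = -6, so extend:
-52 − 6 = -58;  -227 − 58 = -285;  -712 − 285 = -997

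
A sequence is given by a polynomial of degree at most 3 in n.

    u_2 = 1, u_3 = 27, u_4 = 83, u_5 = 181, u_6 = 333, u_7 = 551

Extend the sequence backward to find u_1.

-7

D1: 26, 56, 98, 152, 218
D2: 30, 42, 54, 66
D3: 12, 12, 12
The third differences are constant at 12.
Work back: 30 − 12 = 18;  26 − 18 = 8;  1 − 8 = -7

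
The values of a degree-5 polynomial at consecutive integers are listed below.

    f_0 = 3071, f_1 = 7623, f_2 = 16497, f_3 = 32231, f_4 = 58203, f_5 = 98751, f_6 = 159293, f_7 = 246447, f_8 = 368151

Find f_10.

754281

Δ: 4552 , 8874 , 15734 , 25972 , 40548 , 60542 , 87154 , 121704
Δ²: 4322 , 6860 , 10238 , 14576 , 19994 , 26612 , 34550
Δ³: 2538 , 3378 , 4338 , 5418 , 6618 , 7938
Δ⁴: 840 , 960 , 1080 , 1200 , 1320
Δ⁵: 120 , 120 , 120 , 120
Constant fifth difference = 120, so extend:
1320 + 120 = 1440;  7938 + 1440 = 9378;  34550 + 9378 = 43928;  121704 + 43928 = 165632;  368151 + 165632 = 533783
1440 + 120 = 1560;  9378 + 1560 = 10938;  43928 + 10938 = 54866;  165632 + 54866 = 220498;  533783 + 220498 = 754281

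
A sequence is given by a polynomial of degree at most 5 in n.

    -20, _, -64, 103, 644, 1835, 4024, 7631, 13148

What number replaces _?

Using the last 7 terms:
Δ: 167  541  1191  2189  3607  5517
Δ²: 374  650  998  1418  1910
Δ³: 276  348  420  492
Δ⁴: 72  72  72
Constant fourth difference = 72.
Extend backward: 276 − 72 = 204;  374 − 204 = 170;  167 − 170 = -3;  -64 + 3 = -61

-61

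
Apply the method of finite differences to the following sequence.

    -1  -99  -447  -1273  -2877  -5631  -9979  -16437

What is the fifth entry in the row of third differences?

D1: -98, -348, -826, -1604, -2754, -4348, -6458
D2: -250, -478, -778, -1150, -1594, -2110
D3: -228, -300, -372, -444, -516
D4: -72, -72, -72, -72

-516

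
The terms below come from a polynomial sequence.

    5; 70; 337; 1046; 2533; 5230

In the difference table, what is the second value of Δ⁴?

Δ: 65, 267, 709, 1487, 2697
Δ²: 202, 442, 778, 1210
Δ³: 240, 336, 432
Δ⁴: 96, 96

96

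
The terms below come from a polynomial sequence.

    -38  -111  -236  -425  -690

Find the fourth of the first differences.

Δ: -73, -125, -189, -265
Δ²: -52, -64, -76
Δ³: -12, -12

-265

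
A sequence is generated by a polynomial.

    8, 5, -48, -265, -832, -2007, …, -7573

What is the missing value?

-4120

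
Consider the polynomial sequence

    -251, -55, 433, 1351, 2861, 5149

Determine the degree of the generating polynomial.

4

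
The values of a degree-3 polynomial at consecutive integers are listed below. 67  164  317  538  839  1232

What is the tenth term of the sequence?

3964

First differences: 97, 153, 221, 301, 393
Second differences: 56, 68, 80, 92
Third differences: 12, 12, 12
Constant third difference = 12, so extend:
92 + 12 = 104;  393 + 104 = 497;  1232 + 497 = 1729
104 + 12 = 116;  497 + 116 = 613;  1729 + 613 = 2342
116 + 12 = 128;  613 + 128 = 741;  2342 + 741 = 3083
128 + 12 = 140;  741 + 140 = 881;  3083 + 881 = 3964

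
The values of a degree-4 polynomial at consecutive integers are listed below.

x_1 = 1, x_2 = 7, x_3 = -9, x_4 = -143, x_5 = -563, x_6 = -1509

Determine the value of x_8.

6  -16  -134  -420  -946
-22  -118  -286  -526
-96  -168  -240
-72  -72
Fourth differences constant at -72.
-240 − 72 = -312;  -526 − 312 = -838;  -946 − 838 = -1784;  -1509 − 1784 = -3293
-312 − 72 = -384;  -838 − 384 = -1222;  -1784 − 1222 = -3006;  -3293 − 3006 = -6299

-6299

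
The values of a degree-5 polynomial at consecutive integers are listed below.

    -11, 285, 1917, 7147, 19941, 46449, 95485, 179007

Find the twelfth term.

1234035

First differences: 296, 1632, 5230, 12794, 26508, 49036, 83522
Second differences: 1336, 3598, 7564, 13714, 22528, 34486
Third differences: 2262, 3966, 6150, 8814, 11958
Fourth differences: 1704, 2184, 2664, 3144
Fifth differences: 480, 480, 480
The fifth differences are constant (480).
3144 + 480 = 3624;  11958 + 3624 = 15582;  34486 + 15582 = 50068;  83522 + 50068 = 133590;  179007 + 133590 = 312597
3624 + 480 = 4104;  15582 + 4104 = 19686;  50068 + 19686 = 69754;  133590 + 69754 = 203344;  312597 + 203344 = 515941
4104 + 480 = 4584;  19686 + 4584 = 24270;  69754 + 24270 = 94024;  203344 + 94024 = 297368;  515941 + 297368 = 813309
4584 + 480 = 5064;  24270 + 5064 = 29334;  94024 + 29334 = 123358;  297368 + 123358 = 420726;  813309 + 420726 = 1234035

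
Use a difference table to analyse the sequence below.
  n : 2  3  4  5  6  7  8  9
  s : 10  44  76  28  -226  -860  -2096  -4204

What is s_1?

Δ: 34  32  -48  -254  -634  -1236  -2108
Δ²: -2  -80  -206  -380  -602  -872
Δ³: -78  -126  -174  -222  -270
Δ⁴: -48  -48  -48  -48
The fourth differences are constant at -48.
Work back: -78 + 48 = -30;  -2 + 30 = 28;  34 − 28 = 6;  10 − 6 = 4

4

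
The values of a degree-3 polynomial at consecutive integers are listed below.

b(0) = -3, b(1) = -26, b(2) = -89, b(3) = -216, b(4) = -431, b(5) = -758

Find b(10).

-4913

D1: -23 , -63 , -127 , -215 , -327
D2: -40 , -64 , -88 , -112
D3: -24 , -24 , -24
Constant third difference = -24, so extend:
-112 − 24 = -136;  -327 − 136 = -463;  -758 − 463 = -1221
-136 − 24 = -160;  -463 − 160 = -623;  -1221 − 623 = -1844
-160 − 24 = -184;  -623 − 184 = -807;  -1844 − 807 = -2651
-184 − 24 = -208;  -807 − 208 = -1015;  -2651 − 1015 = -3666
-208 − 24 = -232;  -1015 − 232 = -1247;  -3666 − 1247 = -4913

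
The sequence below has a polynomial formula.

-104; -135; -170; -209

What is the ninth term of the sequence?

-464

Δ: -31, -35, -39
Δ²: -4, -4
Constant second difference = -4, so extend:
-39 − 4 = -43;  -209 − 43 = -252
-43 − 4 = -47;  -252 − 47 = -299
-47 − 4 = -51;  -299 − 51 = -350
-51 − 4 = -55;  -350 − 55 = -405
-55 − 4 = -59;  -405 − 59 = -464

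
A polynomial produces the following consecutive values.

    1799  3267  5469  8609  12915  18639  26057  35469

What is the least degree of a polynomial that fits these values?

1468, 2202, 3140, 4306, 5724, 7418, 9412
734, 938, 1166, 1418, 1694, 1994
204, 228, 252, 276, 300
24, 24, 24, 24
The fourth differences are constant, so the polynomial has degree 4.

4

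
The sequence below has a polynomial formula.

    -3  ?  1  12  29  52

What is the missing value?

-4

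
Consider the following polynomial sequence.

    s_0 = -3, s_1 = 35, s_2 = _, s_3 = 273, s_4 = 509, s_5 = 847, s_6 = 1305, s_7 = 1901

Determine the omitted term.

Using the last 5 terms:
D1: 236, 338, 458, 596
D2: 102, 120, 138
D3: 18, 18
Constant third difference = 18.
Extend backward: 102 − 18 = 84;  236 − 84 = 152;  273 − 152 = 121

121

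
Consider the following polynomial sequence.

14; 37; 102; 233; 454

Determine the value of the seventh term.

First differences: 23  65  131  221
Second differences: 42  66  90
Third differences: 24  24
Constant third difference = 24, so extend:
90 + 24 = 114;  221 + 114 = 335;  454 + 335 = 789
114 + 24 = 138;  335 + 138 = 473;  789 + 473 = 1262

1262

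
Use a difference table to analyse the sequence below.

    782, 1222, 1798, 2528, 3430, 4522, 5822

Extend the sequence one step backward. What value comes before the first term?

Δ: 440  576  730  902  1092  1300
Δ²: 136  154  172  190  208
Δ³: 18  18  18  18
The third differences are constant at 18.
Work back: 136 − 18 = 118;  440 − 118 = 322;  782 − 322 = 460

460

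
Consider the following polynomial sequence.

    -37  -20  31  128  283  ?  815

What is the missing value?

508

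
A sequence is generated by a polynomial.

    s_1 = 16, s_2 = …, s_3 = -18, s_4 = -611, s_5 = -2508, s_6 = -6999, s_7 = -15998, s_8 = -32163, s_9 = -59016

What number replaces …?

57

Using the last 7 terms:
First differences: -593  -1897  -4491  -8999  -16165  -26853
Second differences: -1304  -2594  -4508  -7166  -10688
Third differences: -1290  -1914  -2658  -3522
Fourth differences: -624  -744  -864
Fifth differences: -120  -120
Constant fifth difference = -120.
Extend backward: -624 + 120 = -504;  -1290 + 504 = -786;  -1304 + 786 = -518;  -593 + 518 = -75;  -18 + 75 = 57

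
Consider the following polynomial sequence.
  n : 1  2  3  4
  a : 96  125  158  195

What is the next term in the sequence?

236

D1: 29, 33, 37
D2: 4, 4
Constant second difference = 4, so extend:
37 + 4 = 41;  195 + 41 = 236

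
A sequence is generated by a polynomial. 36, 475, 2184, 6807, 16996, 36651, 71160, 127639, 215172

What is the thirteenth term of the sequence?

439, 1709, 4623, 10189, 19655, 34509, 56479, 87533
1270, 2914, 5566, 9466, 14854, 21970, 31054
1644, 2652, 3900, 5388, 7116, 9084
1008, 1248, 1488, 1728, 1968
240, 240, 240, 240
Fifth differences constant at 240.
1968 + 240 = 2208;  9084 + 2208 = 11292;  31054 + 11292 = 42346;  87533 + 42346 = 129879;  215172 + 129879 = 345051
2208 + 240 = 2448;  11292 + 2448 = 13740;  42346 + 13740 = 56086;  129879 + 56086 = 185965;  345051 + 185965 = 531016
2448 + 240 = 2688;  13740 + 2688 = 16428;  56086 + 16428 = 72514;  185965 + 72514 = 258479;  531016 + 258479 = 789495
2688 + 240 = 2928;  16428 + 2928 = 19356;  72514 + 19356 = 91870;  258479 + 91870 = 350349;  789495 + 350349 = 1139844

1139844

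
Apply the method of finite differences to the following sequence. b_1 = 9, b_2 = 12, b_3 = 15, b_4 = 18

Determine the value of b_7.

Δ: 3  3  3
The first differences are constant (3).
18 + 3 = 21
21 + 3 = 24
24 + 3 = 27

27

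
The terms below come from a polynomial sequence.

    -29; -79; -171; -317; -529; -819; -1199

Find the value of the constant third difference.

-12

First differences: -50, -92, -146, -212, -290, -380
Second differences: -42, -54, -66, -78, -90
Third differences: -12, -12, -12, -12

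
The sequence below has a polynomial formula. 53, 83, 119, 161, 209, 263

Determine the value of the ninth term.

461

Δ: 30, 36, 42, 48, 54
Δ²: 6, 6, 6, 6
Constant second difference = 6, so extend:
54 + 6 = 60;  263 + 60 = 323
60 + 6 = 66;  323 + 66 = 389
66 + 6 = 72;  389 + 72 = 461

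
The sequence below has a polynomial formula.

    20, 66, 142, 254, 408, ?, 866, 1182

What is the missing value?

610

Using the first 5 terms:
Δ: 46  76  112  154
Δ²: 30  36  42
Δ³: 6  6
Constant third difference = 6.
Extend forward: 42 + 6 = 48;  154 + 48 = 202;  408 + 202 = 610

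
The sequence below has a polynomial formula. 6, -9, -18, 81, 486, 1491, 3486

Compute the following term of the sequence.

D1: -15, -9, 99, 405, 1005, 1995
D2: 6, 108, 306, 600, 990
D3: 102, 198, 294, 390
D4: 96, 96, 96
The fourth differences are constant (96).
390 + 96 = 486;  990 + 486 = 1476;  1995 + 1476 = 3471;  3486 + 3471 = 6957

6957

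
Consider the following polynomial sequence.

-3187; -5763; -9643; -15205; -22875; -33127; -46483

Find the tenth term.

-111115

D1: -2576  -3880  -5562  -7670  -10252  -13356
D2: -1304  -1682  -2108  -2582  -3104
D3: -378  -426  -474  -522
D4: -48  -48  -48
The fourth differences are constant (-48).
-522 − 48 = -570;  -3104 − 570 = -3674;  -13356 − 3674 = -17030;  -46483 − 17030 = -63513
-570 − 48 = -618;  -3674 − 618 = -4292;  -17030 − 4292 = -21322;  -63513 − 21322 = -84835
-618 − 48 = -666;  -4292 − 666 = -4958;  -21322 − 4958 = -26280;  -84835 − 26280 = -111115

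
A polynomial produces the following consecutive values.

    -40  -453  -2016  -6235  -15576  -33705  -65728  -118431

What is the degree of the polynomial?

First differences: -413, -1563, -4219, -9341, -18129, -32023, -52703
Second differences: -1150, -2656, -5122, -8788, -13894, -20680
Third differences: -1506, -2466, -3666, -5106, -6786
Fourth differences: -960, -1200, -1440, -1680
Fifth differences: -240, -240, -240
The fifth differences are constant, so the polynomial has degree 5.

5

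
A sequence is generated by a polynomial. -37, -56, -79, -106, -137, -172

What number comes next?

D1: -19, -23, -27, -31, -35
D2: -4, -4, -4, -4
Constant second difference = -4, so extend:
-35 − 4 = -39;  -172 − 39 = -211

-211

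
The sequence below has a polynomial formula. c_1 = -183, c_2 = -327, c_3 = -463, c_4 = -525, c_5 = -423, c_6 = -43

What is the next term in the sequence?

Δ: -144  -136  -62  102  380
Δ²: 8  74  164  278
Δ³: 66  90  114
Δ⁴: 24  24
Constant fourth difference = 24, so extend:
114 + 24 = 138;  278 + 138 = 416;  380 + 416 = 796;  -43 + 796 = 753

753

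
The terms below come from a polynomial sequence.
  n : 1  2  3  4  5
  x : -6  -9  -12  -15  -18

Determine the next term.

-21

-3, -3, -3, -3
Constant first difference = -3, so extend:
-18 − 3 = -21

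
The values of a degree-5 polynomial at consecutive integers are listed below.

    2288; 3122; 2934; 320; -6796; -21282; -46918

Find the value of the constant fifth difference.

-120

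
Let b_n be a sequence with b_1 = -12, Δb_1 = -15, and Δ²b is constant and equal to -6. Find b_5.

Build the table forward from the leading diagonal:
Δ²: -6  -6  -6  -6  -6
Δ: -15  -21  -27  -33  -39
b: -12  -27  -48  -75  -108

-108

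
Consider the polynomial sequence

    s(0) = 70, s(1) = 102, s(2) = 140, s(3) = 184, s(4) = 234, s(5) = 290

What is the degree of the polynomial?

2

D1: 32, 38, 44, 50, 56
D2: 6, 6, 6, 6
The second differences are constant, so the polynomial has degree 2.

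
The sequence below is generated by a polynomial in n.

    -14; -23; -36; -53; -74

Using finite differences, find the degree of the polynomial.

2

-9, -13, -17, -21
-4, -4, -4
The second differences are constant, so the polynomial has degree 2.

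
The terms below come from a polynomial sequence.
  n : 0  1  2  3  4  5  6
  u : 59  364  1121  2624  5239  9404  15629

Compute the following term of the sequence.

24496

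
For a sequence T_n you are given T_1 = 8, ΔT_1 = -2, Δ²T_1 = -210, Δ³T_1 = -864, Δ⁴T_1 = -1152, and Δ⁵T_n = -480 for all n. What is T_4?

-1492

Build the table forward from the leading diagonal:
Fifth differences: -480, -480, -480, -480
Fourth differences: -1152, -1632, -2112, -2592
Third differences: -864, -2016, -3648, -5760
Second differences: -210, -1074, -3090, -6738
First differences: -2, -212, -1286, -4376
T: 8, 6, -206, -1492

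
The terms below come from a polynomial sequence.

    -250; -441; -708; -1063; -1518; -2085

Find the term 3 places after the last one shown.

-191  -267  -355  -455  -567
-76  -88  -100  -112
-12  -12  -12
Third differences constant at -12.
-112 − 12 = -124;  -567 − 124 = -691;  -2085 − 691 = -2776
-124 − 12 = -136;  -691 − 136 = -827;  -2776 − 827 = -3603
-136 − 12 = -148;  -827 − 148 = -975;  -3603 − 975 = -4578

-4578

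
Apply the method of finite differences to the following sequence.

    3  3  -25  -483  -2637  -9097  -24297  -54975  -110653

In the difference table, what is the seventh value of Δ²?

Δ: 0, -28, -458, -2154, -6460, -15200, -30678, -55678
Δ²: -28, -430, -1696, -4306, -8740, -15478, -25000
Δ³: -402, -1266, -2610, -4434, -6738, -9522
Δ⁴: -864, -1344, -1824, -2304, -2784
Δ⁵: -480, -480, -480, -480

-25000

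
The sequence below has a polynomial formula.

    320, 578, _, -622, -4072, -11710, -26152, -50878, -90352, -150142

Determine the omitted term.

512

Using the last 7 terms:
D1: -3450, -7638, -14442, -24726, -39474, -59790
D2: -4188, -6804, -10284, -14748, -20316
D3: -2616, -3480, -4464, -5568
D4: -864, -984, -1104
D5: -120, -120
Constant fifth difference = -120.
Extend backward: -864 + 120 = -744;  -2616 + 744 = -1872;  -4188 + 1872 = -2316;  -3450 + 2316 = -1134;  -622 + 1134 = 512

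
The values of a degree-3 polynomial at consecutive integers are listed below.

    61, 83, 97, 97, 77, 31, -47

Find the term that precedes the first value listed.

D1: 22  14  0  -20  -46  -78
D2: -8  -14  -20  -26  -32
D3: -6  -6  -6  -6
The third differences are constant at -6.
Work back: -8 + 6 = -2;  22 + 2 = 24;  61 − 24 = 37

37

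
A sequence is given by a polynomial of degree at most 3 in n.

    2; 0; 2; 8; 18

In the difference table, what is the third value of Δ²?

Δ: -2, 2, 6, 10
Δ²: 4, 4, 4

4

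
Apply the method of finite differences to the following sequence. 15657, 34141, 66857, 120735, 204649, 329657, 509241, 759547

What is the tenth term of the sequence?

1551669

D1: 18484, 32716, 53878, 83914, 125008, 179584, 250306
D2: 14232, 21162, 30036, 41094, 54576, 70722
D3: 6930, 8874, 11058, 13482, 16146
D4: 1944, 2184, 2424, 2664
D5: 240, 240, 240
The fifth differences are constant (240).
2664 + 240 = 2904;  16146 + 2904 = 19050;  70722 + 19050 = 89772;  250306 + 89772 = 340078;  759547 + 340078 = 1099625
2904 + 240 = 3144;  19050 + 3144 = 22194;  89772 + 22194 = 111966;  340078 + 111966 = 452044;  1099625 + 452044 = 1551669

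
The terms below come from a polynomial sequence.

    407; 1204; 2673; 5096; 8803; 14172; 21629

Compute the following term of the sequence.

31648

D1: 797 , 1469 , 2423 , 3707 , 5369 , 7457
D2: 672 , 954 , 1284 , 1662 , 2088
D3: 282 , 330 , 378 , 426
D4: 48 , 48 , 48
Fourth differences constant at 48.
426 + 48 = 474;  2088 + 474 = 2562;  7457 + 2562 = 10019;  21629 + 10019 = 31648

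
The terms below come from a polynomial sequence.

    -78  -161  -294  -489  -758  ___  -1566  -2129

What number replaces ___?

Using the first 5 terms:
Δ: -83, -133, -195, -269
Δ²: -50, -62, -74
Δ³: -12, -12
Constant third difference = -12.
Extend forward: -74 − 12 = -86;  -269 − 86 = -355;  -758 − 355 = -1113

-1113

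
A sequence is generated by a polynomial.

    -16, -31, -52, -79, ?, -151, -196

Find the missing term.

-112

Using the first 4 terms:
Δ: -15  -21  -27
Δ²: -6  -6
Constant second difference = -6.
Extend forward: -27 − 6 = -33;  -79 − 33 = -112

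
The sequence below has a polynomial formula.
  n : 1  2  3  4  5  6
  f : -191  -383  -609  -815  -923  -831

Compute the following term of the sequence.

D1: -192 , -226 , -206 , -108 , 92
D2: -34 , 20 , 98 , 200
D3: 54 , 78 , 102
D4: 24 , 24
Fourth differences constant at 24.
102 + 24 = 126;  200 + 126 = 326;  92 + 326 = 418;  -831 + 418 = -413

-413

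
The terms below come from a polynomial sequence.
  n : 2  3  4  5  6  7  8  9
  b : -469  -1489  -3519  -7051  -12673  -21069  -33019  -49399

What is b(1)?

-63

-1020, -2030, -3532, -5622, -8396, -11950, -16380
-1010, -1502, -2090, -2774, -3554, -4430
-492, -588, -684, -780, -876
-96, -96, -96, -96
The fourth differences are constant at -96.
Work back: -492 + 96 = -396;  -1010 + 396 = -614;  -1020 + 614 = -406;  -469 + 406 = -63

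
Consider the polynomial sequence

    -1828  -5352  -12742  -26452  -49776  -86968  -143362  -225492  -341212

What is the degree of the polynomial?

5

First differences: -3524, -7390, -13710, -23324, -37192, -56394, -82130, -115720
Second differences: -3866, -6320, -9614, -13868, -19202, -25736, -33590
Third differences: -2454, -3294, -4254, -5334, -6534, -7854
Fourth differences: -840, -960, -1080, -1200, -1320
Fifth differences: -120, -120, -120, -120
The fifth differences are constant, so the polynomial has degree 5.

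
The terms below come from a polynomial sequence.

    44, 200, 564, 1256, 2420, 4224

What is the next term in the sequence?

6860

First differences: 156, 364, 692, 1164, 1804
Second differences: 208, 328, 472, 640
Third differences: 120, 144, 168
Fourth differences: 24, 24
Constant fourth difference = 24, so extend:
168 + 24 = 192;  640 + 192 = 832;  1804 + 832 = 2636;  4224 + 2636 = 6860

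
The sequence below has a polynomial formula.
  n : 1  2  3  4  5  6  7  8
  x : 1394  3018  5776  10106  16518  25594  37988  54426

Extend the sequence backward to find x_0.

Δ: 1624, 2758, 4330, 6412, 9076, 12394, 16438
Δ²: 1134, 1572, 2082, 2664, 3318, 4044
Δ³: 438, 510, 582, 654, 726
Δ⁴: 72, 72, 72, 72
The fourth differences are constant at 72.
Work back: 438 − 72 = 366;  1134 − 366 = 768;  1624 − 768 = 856;  1394 − 856 = 538

538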